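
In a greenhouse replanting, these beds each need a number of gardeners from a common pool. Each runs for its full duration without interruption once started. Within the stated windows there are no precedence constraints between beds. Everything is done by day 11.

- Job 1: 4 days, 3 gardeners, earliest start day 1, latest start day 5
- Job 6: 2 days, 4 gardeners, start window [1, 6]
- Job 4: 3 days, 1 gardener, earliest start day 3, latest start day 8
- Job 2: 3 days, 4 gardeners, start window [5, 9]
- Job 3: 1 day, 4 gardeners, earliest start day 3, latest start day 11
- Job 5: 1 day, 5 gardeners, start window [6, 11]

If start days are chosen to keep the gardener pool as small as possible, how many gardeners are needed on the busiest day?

Early-start (Job 1@1, Job 6@1, Job 4@3, Job 2@5, Job 3@3, Job 5@6) gives peak 9: d1:7  d2:7  d3:8  d4:4  d5:5  d6:9  d7:4  d8:0  d9:0  d10:0  d11:0.
Shift Job 6→5, Job 2→7, Job 3→10, Job 5→11.
Schedule Job 1@1, Job 6@5, Job 4@3, Job 2@7, Job 3@10, Job 5@11: d1:3  d2:3  d3:4  d4:4  d5:5  d6:4  d7:4  d8:4  d9:4  d10:4  d11:5 — peak 5.

5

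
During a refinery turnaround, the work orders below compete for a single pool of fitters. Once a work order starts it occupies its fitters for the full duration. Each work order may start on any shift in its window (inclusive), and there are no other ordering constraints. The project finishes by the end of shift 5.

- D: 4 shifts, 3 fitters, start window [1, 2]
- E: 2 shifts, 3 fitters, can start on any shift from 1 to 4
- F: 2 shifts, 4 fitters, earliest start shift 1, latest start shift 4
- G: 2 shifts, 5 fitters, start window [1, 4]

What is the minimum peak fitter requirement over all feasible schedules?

10

Early-start (D@1, E@1, F@1, G@1) gives peak 15: s1:15  s2:15  s3:3  s4:3  s5:0.
Shift G→3.
Schedule D@1, E@1, F@1, G@3: s1:10  s2:10  s3:8  s4:8  s5:0 — peak 10.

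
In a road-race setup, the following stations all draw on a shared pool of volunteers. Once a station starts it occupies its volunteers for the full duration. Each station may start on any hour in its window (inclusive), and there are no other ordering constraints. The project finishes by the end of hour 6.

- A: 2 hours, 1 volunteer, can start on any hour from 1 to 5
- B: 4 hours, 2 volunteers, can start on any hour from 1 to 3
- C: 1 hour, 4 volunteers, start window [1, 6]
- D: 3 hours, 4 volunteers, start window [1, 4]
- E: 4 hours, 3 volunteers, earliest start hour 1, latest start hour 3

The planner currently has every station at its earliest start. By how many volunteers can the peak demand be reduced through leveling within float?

Early-start peak: h1:14  h2:10  h3:9  h4:5  h5:0  h6:0 ⇒ 14.
Leveled (A@1, B@1, C@1, D@2, E@3): h1:7  h2:7  h3:9  h4:9  h5:3  h6:3 ⇒ 9.
Reduction 14 − 9 = 5.

5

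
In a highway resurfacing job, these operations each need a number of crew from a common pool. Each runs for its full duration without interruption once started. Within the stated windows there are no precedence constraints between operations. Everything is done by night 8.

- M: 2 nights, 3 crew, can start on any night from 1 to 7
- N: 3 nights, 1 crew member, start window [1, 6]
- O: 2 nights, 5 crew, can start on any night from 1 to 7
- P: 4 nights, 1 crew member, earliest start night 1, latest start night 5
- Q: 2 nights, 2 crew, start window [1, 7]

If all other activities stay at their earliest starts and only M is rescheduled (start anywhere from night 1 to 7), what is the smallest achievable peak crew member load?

M@1: n1:12  n2:12  n3:2  n4:1  n5:0  n6:0  n7:0  n8:0 → peak 12
M@2: n1:9  n2:12  n3:5  n4:1  n5:0  n6:0  n7:0  n8:0 → peak 12
M@3: n1:9  n2:9  n3:5  n4:4  n5:0  n6:0  n7:0  n8:0 → peak 9
M@4: n1:9  n2:9  n3:2  n4:4  n5:3  n6:0  n7:0  n8:0 → peak 9
M@5: n1:9  n2:9  n3:2  n4:1  n5:3  n6:3  n7:0  n8:0 → peak 9
M@6: n1:9  n2:9  n3:2  n4:1  n5:0  n6:3  n7:3  n8:0 → peak 9
M@7: n1:9  n2:9  n3:2  n4:1  n5:0  n6:0  n7:3  n8:3 → peak 9
Best is M@3, peak 9.

9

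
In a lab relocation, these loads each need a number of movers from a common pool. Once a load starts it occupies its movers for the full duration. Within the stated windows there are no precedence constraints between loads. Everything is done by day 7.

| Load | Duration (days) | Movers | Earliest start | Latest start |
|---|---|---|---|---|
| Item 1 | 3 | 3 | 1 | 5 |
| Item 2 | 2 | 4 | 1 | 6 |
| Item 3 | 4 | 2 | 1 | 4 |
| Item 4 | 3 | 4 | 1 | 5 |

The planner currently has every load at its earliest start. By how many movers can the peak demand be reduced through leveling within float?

6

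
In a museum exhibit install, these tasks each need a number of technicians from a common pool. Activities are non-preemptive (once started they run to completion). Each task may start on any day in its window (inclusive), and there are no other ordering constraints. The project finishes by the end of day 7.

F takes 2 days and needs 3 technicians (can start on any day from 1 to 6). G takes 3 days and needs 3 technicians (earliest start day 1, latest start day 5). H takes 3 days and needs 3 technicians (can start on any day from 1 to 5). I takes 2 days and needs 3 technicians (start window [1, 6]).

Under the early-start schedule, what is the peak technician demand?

12

Early-start schedule: F@1, G@1, H@1, I@1.
Load per day: day 1: 12, day 2: 12, day 3: 6, day 4: 0, day 5: 0, day 6: 0, day 7: 0.
Peak is 12.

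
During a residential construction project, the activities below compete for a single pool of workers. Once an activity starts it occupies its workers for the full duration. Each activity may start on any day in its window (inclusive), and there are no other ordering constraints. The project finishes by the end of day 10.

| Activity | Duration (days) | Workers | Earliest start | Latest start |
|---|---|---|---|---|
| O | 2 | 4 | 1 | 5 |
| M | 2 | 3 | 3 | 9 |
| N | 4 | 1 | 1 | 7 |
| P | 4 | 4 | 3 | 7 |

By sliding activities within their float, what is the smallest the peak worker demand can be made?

4

Early-start (O@1, M@3, N@1, P@3) gives peak 8: d1:5  d2:5  d3:8  d4:8  d5:4  d6:4  d7:0  d8:0  d9:0  d10:0.
Shift N→3, P→7.
Schedule O@1, M@3, N@3, P@7: d1:4  d2:4  d3:4  d4:4  d5:1  d6:1  d7:4  d8:4  d9:4  d10:4 — peak 4.
Total worker-days = 34 over 10 days ⇒ peak ≥ ⌈34/10⌉ = 4, so 4 is optimal.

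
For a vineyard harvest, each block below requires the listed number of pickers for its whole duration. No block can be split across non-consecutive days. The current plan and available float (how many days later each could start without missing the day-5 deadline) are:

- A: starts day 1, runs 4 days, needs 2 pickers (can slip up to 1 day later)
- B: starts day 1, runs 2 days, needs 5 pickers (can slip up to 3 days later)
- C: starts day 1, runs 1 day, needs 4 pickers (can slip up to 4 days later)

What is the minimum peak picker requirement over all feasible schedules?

7

Early-start (A@1, B@1, C@1) gives peak 11: d1:11  d2:7  d3:2  d4:2  d5:0.
Shift C→3.
Schedule A@1, B@1, C@3: d1:7  d2:7  d3:6  d4:2  d5:0 — peak 7.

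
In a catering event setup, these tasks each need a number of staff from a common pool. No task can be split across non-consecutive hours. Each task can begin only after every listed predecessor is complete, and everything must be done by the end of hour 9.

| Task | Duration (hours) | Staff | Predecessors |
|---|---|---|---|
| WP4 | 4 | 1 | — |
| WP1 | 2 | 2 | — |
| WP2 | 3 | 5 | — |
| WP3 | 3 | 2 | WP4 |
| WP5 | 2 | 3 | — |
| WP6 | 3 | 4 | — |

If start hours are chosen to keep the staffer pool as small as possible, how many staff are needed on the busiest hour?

6

Early-start (WP4@1, WP1@1, WP2@1, WP3@5, WP5@1, WP6@1) gives peak 15: h1:15  h2:15  h3:10  h4:1  h5:2  h6:2  h7:2  h8:0  h9:0.
Shift WP2→3, WP3→6, WP6→6.
Schedule WP4@1, WP1@1, WP2@3, WP3@6, WP5@1, WP6@6: h1:6  h2:6  h3:6  h4:6  h5:5  h6:6  h7:6  h8:6  h9:0 — peak 6.
Total staffer-hours = 47 over 9 hours ⇒ peak ≥ ⌈47/9⌉ = 6, so 6 is optimal.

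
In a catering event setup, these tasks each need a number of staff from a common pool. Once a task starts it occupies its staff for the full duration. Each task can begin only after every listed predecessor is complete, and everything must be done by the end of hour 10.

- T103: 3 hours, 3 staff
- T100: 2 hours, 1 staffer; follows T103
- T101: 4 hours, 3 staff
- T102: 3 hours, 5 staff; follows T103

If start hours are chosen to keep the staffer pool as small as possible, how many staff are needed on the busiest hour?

5

Early-start (T103@1, T100@4, T101@1, T102@4) gives peak 9: h1:6  h2:6  h3:6  h4:9  h5:6  h6:5  h7:0  h8:0  h9:0  h10:0.
Shift T101→4, T102→8.
Schedule T103@1, T100@4, T101@4, T102@8: h1:3  h2:3  h3:3  h4:4  h5:4  h6:3  h7:3  h8:5  h9:5  h10:5 — peak 5.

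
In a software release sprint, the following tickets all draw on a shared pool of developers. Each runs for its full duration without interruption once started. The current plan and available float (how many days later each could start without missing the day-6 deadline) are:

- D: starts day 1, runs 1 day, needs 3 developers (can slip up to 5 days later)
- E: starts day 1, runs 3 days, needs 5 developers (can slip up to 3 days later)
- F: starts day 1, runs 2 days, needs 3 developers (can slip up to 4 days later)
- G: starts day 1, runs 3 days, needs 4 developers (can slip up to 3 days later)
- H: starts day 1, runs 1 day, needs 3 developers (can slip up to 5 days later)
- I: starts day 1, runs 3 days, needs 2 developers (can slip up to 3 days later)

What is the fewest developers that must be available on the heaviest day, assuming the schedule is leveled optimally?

Early-start (D@1, E@1, F@1, G@1, H@1, I@1) gives peak 20: d1:20  d2:14  d3:11  d4:0  d5:0  d6:0.
Shift F→2, G→4, H→4, I→4.
Schedule D@1, E@1, F@2, G@4, H@4, I@4: d1:8  d2:8  d3:8  d4:9  d5:6  d6:6 — peak 9.

9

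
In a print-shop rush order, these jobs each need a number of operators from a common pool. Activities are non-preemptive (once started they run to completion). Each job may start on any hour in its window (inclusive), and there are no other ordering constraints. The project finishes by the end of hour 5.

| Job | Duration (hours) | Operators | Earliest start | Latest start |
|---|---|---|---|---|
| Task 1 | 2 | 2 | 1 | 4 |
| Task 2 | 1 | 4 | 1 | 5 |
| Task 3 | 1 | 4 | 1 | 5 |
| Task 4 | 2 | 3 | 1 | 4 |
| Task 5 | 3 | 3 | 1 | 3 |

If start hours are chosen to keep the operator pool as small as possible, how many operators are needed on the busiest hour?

6

Early-start (Task 1@1, Task 2@1, Task 3@1, Task 4@1, Task 5@1) gives peak 16: h1:16  h2:8  h3:3  h4:0  h5:0.
Shift Task 3→2, Task 4→3, Task 5→3.
Schedule Task 1@1, Task 2@1, Task 3@2, Task 4@3, Task 5@3: h1:6  h2:6  h3:6  h4:6  h5:3 — peak 6.
Total operator-hours = 27 over 5 hours ⇒ peak ≥ ⌈27/5⌉ = 6, so 6 is optimal.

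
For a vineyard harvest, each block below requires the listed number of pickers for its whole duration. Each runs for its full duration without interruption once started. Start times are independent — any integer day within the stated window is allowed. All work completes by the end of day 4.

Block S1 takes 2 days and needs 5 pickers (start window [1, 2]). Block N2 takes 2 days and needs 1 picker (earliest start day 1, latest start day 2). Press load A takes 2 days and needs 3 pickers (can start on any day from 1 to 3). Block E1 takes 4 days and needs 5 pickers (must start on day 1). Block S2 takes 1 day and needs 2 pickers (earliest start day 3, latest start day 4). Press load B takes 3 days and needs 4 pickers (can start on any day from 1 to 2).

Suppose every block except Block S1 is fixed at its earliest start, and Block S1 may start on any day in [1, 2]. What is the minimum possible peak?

18

Block S1@1: d1:18  d2:18  d3:11  d4:5 → peak 18
Block S1@2: d1:13  d2:18  d3:16  d4:5 → peak 18
Best is Block S1@1, peak 18.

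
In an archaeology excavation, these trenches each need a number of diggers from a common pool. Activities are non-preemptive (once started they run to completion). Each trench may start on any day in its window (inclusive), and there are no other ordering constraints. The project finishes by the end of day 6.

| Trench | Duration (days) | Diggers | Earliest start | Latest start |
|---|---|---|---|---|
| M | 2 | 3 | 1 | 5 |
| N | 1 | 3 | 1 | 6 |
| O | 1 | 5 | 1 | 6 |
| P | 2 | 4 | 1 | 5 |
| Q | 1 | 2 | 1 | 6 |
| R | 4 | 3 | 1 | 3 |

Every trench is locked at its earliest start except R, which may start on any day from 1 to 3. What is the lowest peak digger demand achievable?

R@1: d1:20  d2:10  d3:3  d4:3  d5:0  d6:0 → peak 20
R@2: d1:17  d2:10  d3:3  d4:3  d5:3  d6:0 → peak 17
R@3: d1:17  d2:7  d3:3  d4:3  d5:3  d6:3 → peak 17
Best is R@2, peak 17.

17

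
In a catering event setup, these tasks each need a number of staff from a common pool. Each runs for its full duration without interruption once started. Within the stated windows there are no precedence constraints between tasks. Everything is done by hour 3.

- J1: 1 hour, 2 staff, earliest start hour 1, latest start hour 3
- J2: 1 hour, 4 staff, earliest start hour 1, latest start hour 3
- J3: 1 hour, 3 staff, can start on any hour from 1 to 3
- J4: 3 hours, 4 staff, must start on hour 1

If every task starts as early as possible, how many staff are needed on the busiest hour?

13

Early-start schedule: J1@1, J2@1, J3@1, J4@1.
Load per hour: hour 1: 13, hour 2: 4, hour 3: 4.
Peak is 13.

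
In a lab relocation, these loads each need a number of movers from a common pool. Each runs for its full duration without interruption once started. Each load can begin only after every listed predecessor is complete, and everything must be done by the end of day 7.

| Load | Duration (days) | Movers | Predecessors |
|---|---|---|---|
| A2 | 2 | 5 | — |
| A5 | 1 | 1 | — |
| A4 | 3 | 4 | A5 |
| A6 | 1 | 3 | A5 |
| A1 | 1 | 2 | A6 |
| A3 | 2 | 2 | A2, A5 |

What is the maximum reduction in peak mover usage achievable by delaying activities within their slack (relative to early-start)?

6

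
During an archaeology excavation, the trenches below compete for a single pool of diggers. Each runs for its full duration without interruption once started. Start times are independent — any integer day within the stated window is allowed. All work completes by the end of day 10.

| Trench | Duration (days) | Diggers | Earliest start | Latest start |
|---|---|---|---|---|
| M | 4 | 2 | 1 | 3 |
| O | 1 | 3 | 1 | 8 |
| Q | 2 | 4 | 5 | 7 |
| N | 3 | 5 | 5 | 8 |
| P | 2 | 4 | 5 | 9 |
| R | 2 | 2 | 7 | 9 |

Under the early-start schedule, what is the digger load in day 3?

2

At early start, day 3 has: M.
Demand: 2 = 2.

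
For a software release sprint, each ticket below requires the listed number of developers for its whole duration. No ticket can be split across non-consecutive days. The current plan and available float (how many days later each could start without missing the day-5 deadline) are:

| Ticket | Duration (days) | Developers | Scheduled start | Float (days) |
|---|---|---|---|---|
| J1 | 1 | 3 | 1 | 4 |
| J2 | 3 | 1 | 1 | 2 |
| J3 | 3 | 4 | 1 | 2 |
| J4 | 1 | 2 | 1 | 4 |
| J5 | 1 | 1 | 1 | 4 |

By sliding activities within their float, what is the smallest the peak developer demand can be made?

Early-start (J1@1, J2@1, J3@1, J4@1, J5@1) gives peak 11: d1:11  d2:5  d3:5  d4:0  d5:0.
Shift J3→2, J4→5.
Schedule J1@1, J2@1, J3@2, J4@5, J5@1: d1:5  d2:5  d3:5  d4:4  d5:2 — peak 5.
Total developer-days = 21 over 5 days ⇒ peak ≥ ⌈21/5⌉ = 5, so 5 is optimal.

5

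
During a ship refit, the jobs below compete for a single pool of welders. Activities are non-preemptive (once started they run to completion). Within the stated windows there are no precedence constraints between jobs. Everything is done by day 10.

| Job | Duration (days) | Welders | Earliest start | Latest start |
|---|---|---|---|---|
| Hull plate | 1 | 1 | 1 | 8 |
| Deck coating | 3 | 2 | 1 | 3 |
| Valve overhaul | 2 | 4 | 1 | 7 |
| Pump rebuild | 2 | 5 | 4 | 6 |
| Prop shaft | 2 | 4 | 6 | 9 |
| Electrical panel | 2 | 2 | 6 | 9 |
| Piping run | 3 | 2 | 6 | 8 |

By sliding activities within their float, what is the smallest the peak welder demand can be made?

6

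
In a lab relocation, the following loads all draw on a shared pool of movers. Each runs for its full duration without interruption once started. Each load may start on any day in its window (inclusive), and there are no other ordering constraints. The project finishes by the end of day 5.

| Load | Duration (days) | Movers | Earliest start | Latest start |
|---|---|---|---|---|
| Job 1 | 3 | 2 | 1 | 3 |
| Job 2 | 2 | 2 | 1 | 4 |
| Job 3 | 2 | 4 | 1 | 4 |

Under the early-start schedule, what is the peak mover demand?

Early-start schedule: Job 1@1, Job 2@1, Job 3@1.
Load per day: day 1: 8, day 2: 8, day 3: 2, day 4: 0, day 5: 0.
Peak is 8.

8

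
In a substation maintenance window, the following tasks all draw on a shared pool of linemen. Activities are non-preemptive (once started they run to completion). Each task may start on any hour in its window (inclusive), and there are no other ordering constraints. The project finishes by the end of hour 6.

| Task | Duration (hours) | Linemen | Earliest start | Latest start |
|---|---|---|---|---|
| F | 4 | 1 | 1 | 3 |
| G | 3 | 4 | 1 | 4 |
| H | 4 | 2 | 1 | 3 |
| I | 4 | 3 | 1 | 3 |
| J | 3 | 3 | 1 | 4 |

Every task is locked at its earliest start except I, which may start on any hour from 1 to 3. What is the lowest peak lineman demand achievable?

I@1: h1:13  h2:13  h3:13  h4:6  h5:0  h6:0 → peak 13
I@2: h1:10  h2:13  h3:13  h4:6  h5:3  h6:0 → peak 13
I@3: h1:10  h2:10  h3:13  h4:6  h5:3  h6:3 → peak 13
Best is I@1, peak 13.

13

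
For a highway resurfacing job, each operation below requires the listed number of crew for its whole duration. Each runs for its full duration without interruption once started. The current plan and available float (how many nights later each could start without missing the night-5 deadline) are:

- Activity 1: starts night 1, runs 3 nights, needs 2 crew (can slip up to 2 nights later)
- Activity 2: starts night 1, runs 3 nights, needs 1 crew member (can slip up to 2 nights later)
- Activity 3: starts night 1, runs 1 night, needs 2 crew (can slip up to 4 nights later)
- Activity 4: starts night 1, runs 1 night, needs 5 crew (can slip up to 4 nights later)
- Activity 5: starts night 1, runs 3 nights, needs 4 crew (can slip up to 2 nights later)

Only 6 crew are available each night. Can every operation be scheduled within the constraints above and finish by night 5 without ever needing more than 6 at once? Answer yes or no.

no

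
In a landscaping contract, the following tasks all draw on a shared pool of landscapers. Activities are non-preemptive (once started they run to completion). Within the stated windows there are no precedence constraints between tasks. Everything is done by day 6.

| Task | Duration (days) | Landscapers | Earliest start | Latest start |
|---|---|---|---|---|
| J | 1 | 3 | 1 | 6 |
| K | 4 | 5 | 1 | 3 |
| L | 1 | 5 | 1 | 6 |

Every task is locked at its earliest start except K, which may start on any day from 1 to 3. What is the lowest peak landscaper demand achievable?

8

K@1: d1:13  d2:5  d3:5  d4:5  d5:0  d6:0 → peak 13
K@2: d1:8  d2:5  d3:5  d4:5  d5:5  d6:0 → peak 8
K@3: d1:8  d2:0  d3:5  d4:5  d5:5  d6:5 → peak 8
Best is K@2, peak 8.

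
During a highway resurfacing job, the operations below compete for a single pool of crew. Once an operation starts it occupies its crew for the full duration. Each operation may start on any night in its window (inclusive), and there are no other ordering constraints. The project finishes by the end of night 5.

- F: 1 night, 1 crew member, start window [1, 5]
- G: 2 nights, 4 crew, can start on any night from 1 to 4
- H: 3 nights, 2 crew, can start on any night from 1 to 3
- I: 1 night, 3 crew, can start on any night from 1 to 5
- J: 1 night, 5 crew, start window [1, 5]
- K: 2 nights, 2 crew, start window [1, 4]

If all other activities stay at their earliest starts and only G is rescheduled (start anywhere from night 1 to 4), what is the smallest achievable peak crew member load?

G@1: n1:17  n2:8  n3:2  n4:0  n5:0 → peak 17
G@2: n1:13  n2:8  n3:6  n4:0  n5:0 → peak 13
G@3: n1:13  n2:4  n3:6  n4:4  n5:0 → peak 13
G@4: n1:13  n2:4  n3:2  n4:4  n5:4 → peak 13
Best is G@2, peak 13.

13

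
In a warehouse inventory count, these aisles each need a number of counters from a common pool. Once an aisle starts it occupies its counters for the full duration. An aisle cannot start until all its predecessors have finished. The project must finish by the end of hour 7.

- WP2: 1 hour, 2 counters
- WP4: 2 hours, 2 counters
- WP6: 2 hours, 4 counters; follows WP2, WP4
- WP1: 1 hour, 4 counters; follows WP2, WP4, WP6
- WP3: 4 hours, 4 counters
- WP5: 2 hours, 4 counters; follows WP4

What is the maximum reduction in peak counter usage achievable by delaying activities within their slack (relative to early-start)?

Early-start peak: h1:8  h2:6  h3:12  h4:12  h5:4  h6:0  h7:0 ⇒ 12.
Leveled (WP2@1, WP4@1, WP6@3, WP1@5, WP3@1, WP5@5): h1:8  h2:6  h3:8  h4:8  h5:8  h6:4  h7:0 ⇒ 8.
Reduction 12 − 8 = 4.

4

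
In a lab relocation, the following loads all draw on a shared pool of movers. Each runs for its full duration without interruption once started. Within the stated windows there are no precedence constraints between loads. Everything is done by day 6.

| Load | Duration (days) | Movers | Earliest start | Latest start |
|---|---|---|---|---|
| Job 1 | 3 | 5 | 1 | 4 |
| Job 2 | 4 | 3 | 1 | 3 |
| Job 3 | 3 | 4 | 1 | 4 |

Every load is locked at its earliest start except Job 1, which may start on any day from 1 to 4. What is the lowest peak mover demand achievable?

8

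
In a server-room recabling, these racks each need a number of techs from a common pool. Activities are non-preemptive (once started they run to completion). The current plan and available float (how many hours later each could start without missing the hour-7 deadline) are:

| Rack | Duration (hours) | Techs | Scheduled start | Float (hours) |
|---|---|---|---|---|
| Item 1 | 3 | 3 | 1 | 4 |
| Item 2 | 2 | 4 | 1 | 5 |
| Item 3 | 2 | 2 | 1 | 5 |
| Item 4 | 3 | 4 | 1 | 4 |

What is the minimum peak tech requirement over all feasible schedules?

7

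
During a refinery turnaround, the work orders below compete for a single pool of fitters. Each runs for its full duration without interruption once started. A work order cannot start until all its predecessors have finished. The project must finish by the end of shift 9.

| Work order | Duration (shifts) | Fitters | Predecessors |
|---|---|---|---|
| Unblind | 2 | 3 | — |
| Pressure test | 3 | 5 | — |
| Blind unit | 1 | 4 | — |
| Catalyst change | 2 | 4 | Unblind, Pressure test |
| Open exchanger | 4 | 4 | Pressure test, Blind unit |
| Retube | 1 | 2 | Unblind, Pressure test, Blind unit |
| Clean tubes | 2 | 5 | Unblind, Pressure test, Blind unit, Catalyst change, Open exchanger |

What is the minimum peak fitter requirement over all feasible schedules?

9

Early-start (Unblind@1, Pressure test@1, Blind unit@1, Catalyst change@4, Open exchanger@4, Retube@4, Clean tubes@8) gives peak 12: s1:12  s2:8  s3:5  s4:10  s5:8  s6:4  s7:4  s8:5  s9:5.
Shift Blind unit→3, Retube→6.
Schedule Unblind@1, Pressure test@1, Blind unit@3, Catalyst change@4, Open exchanger@4, Retube@6, Clean tubes@8: s1:8  s2:8  s3:9  s4:8  s5:8  s6:6  s7:4  s8:5  s9:5 — peak 9.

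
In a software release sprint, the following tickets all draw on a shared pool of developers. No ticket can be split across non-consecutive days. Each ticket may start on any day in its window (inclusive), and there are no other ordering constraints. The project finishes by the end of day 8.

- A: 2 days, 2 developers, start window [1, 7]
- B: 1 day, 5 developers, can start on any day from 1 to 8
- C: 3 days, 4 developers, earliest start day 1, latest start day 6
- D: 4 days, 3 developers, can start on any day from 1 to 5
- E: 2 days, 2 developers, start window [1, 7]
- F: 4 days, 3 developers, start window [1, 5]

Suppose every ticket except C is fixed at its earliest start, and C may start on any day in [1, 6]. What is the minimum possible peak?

15

C@1: d1:19  d2:14  d3:10  d4:6  d5:0  d6:0  d7:0  d8:0 → peak 19
C@2: d1:15  d2:14  d3:10  d4:10  d5:0  d6:0  d7:0  d8:0 → peak 15
C@3: d1:15  d2:10  d3:10  d4:10  d5:4  d6:0  d7:0  d8:0 → peak 15
C@4: d1:15  d2:10  d3:6  d4:10  d5:4  d6:4  d7:0  d8:0 → peak 15
C@5: d1:15  d2:10  d3:6  d4:6  d5:4  d6:4  d7:4  d8:0 → peak 15
C@6: d1:15  d2:10  d3:6  d4:6  d5:0  d6:4  d7:4  d8:4 → peak 15
Best is C@2, peak 15.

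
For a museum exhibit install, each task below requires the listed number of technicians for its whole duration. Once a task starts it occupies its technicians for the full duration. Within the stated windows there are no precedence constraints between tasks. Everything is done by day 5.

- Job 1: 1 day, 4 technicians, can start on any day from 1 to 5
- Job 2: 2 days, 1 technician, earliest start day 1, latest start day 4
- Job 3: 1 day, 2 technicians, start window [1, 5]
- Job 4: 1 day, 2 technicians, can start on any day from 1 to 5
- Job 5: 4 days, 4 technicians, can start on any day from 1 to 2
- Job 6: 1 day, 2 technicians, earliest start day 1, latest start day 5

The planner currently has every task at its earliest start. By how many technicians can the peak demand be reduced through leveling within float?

Early-start peak: d1:15  d2:5  d3:4  d4:4  d5:0 ⇒ 15.
Leveled (Job 1@1, Job 2@1, Job 3@3, Job 4@4, Job 5@2, Job 6@5): d1:5  d2:5  d3:6  d4:6  d5:6 ⇒ 6.
Reduction 15 − 6 = 9.

9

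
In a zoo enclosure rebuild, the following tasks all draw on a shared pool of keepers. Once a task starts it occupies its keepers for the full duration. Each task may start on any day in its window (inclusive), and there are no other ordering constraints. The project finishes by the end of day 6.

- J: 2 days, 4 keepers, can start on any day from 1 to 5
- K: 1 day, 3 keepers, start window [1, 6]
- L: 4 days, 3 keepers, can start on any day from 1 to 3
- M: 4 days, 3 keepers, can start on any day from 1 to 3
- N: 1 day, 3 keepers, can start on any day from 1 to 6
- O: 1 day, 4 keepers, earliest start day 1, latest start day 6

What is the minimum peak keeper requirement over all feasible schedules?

Early-start (J@1, K@1, L@1, M@1, N@1, O@1) gives peak 20: d1:20  d2:10  d3:6  d4:6  d5:0  d6:0.
Shift L→2, M→3, N→3, O→6.
Schedule J@1, K@1, L@2, M@3, N@3, O@6: d1:7  d2:7  d3:9  d4:6  d5:6  d6:7 — peak 9.

9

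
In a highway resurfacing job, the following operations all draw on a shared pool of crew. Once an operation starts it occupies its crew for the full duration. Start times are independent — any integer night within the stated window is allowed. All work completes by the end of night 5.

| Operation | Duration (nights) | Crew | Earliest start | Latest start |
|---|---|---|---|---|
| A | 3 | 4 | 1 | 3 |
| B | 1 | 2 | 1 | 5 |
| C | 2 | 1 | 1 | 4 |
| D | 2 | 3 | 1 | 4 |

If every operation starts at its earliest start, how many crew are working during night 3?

4

At early start, night 3 has: A.
Demand: 4 = 4.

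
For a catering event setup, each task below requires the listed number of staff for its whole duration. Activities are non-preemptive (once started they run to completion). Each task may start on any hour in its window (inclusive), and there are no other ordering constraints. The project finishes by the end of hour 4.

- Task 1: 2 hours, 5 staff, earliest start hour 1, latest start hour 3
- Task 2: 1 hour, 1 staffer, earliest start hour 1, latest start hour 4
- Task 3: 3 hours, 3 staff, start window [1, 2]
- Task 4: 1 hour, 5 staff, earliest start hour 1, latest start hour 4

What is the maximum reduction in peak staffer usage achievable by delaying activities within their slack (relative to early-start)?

6

Early-start peak: h1:14  h2:8  h3:3  h4:0 ⇒ 14.
Leveled (Task 1@1, Task 2@1, Task 3@2, Task 4@3): h1:6  h2:8  h3:8  h4:3 ⇒ 8.
Reduction 14 − 8 = 6.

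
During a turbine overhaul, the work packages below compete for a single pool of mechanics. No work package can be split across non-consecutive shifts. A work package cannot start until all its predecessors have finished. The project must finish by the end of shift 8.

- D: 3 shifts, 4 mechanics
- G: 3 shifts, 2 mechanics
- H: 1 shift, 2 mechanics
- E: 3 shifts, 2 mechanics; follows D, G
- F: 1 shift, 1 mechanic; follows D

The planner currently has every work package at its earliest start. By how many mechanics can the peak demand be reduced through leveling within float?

2

Early-start peak: s1:8  s2:6  s3:6  s4:3  s5:2  s6:2  s7:0  s8:0 ⇒ 8.
Leveled (D@1, G@1, H@4, E@4, F@4): s1:6  s2:6  s3:6  s4:5  s5:2  s6:2  s7:0  s8:0 ⇒ 6.
Reduction 8 − 6 = 2.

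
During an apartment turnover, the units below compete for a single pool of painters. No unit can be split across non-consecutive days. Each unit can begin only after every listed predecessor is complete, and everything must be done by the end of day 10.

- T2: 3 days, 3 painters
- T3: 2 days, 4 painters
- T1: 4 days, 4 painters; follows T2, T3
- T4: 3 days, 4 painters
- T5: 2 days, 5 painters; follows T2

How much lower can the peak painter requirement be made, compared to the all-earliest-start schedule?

Early-start peak: d1:11  d2:11  d3:7  d4:9  d5:9  d6:4  d7:4  d8:0  d9:0  d10:0 ⇒ 11.
Leveled (T2@1, T3@1, T1@4, T4@3, T5@8): d1:7  d2:7  d3:7  d4:8  d5:8  d6:4  d7:4  d8:5  d9:5  d10:0 ⇒ 8.
Reduction 11 − 8 = 3.

3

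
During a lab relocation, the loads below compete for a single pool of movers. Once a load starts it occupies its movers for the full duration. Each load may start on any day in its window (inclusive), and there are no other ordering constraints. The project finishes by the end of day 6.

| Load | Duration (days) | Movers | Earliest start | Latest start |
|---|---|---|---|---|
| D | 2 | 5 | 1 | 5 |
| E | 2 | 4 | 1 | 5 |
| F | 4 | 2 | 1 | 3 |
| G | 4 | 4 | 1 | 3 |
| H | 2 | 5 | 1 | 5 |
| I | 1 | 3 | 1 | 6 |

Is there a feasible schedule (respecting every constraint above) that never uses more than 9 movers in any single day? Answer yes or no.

no

Total mover-days = 55; over 6 days the average is 55/6 > 9, so some day must exceed 9.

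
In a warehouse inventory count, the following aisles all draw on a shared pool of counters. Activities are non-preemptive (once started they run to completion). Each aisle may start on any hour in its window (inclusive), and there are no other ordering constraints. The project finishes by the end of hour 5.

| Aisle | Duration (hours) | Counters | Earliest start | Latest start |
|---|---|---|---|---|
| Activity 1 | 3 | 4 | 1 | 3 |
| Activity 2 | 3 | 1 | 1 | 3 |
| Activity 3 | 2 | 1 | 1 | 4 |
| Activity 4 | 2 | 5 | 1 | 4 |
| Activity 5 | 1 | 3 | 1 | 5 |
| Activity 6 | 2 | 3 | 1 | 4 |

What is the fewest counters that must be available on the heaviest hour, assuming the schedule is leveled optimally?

8

Early-start (Activity 1@1, Activity 2@1, Activity 3@1, Activity 4@1, Activity 5@1, Activity 6@1) gives peak 17: h1:17  h2:14  h3:5  h4:0  h5:0.
Shift Activity 4→4, Activity 5→3, Activity 6→4.
Schedule Activity 1@1, Activity 2@1, Activity 3@1, Activity 4@4, Activity 5@3, Activity 6@4: h1:6  h2:6  h3:8  h4:8  h5:8 — peak 8.
Total counter-hours = 36 over 5 hours ⇒ peak ≥ ⌈36/5⌉ = 8, so 8 is optimal.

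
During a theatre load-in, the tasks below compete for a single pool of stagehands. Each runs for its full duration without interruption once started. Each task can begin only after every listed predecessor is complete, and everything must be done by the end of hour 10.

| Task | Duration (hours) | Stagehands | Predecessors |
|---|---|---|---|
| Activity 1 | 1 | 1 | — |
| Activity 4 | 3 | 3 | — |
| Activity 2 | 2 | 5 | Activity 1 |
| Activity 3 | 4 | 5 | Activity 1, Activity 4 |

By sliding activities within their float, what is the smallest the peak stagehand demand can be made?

5

Early-start (Activity 1@1, Activity 4@1, Activity 2@2, Activity 3@4) gives peak 8: h1:4  h2:8  h3:8  h4:5  h5:5  h6:5  h7:5  h8:0  h9:0  h10:0.
Shift Activity 2→4, Activity 3→6.
Schedule Activity 1@1, Activity 4@1, Activity 2@4, Activity 3@6: h1:4  h2:3  h3:3  h4:5  h5:5  h6:5  h7:5  h8:5  h9:5  h10:0 — peak 5.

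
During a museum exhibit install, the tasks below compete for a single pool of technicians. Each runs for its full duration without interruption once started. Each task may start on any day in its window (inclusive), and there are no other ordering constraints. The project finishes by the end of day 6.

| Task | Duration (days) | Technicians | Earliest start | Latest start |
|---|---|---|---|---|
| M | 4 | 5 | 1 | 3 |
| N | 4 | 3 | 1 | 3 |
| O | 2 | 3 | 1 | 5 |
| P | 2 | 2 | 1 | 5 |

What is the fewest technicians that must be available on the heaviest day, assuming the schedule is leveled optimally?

Early-start (M@1, N@1, O@1, P@1) gives peak 13: d1:13  d2:13  d3:8  d4:8  d5:0  d6:0.
Shift O→5, P→5.
Schedule M@1, N@1, O@5, P@5: d1:8  d2:8  d3:8  d4:8  d5:5  d6:5 — peak 8.

8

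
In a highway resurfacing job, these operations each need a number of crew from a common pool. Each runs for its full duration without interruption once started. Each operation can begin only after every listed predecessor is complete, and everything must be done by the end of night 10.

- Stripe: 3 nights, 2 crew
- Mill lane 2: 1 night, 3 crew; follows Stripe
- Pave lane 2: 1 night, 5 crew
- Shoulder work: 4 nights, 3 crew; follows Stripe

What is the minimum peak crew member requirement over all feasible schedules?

Early-start (Stripe@1, Mill lane 2@4, Pave lane 2@1, Shoulder work@4) gives peak 7: n1:7  n2:2  n3:2  n4:6  n5:3  n6:3  n7:3  n8:0  n9:0  n10:0.
Shift Pave lane 2→5, Shoulder work→6.
Schedule Stripe@1, Mill lane 2@4, Pave lane 2@5, Shoulder work@6: n1:2  n2:2  n3:2  n4:3  n5:5  n6:3  n7:3  n8:3  n9:3  n10:0 — peak 5.

5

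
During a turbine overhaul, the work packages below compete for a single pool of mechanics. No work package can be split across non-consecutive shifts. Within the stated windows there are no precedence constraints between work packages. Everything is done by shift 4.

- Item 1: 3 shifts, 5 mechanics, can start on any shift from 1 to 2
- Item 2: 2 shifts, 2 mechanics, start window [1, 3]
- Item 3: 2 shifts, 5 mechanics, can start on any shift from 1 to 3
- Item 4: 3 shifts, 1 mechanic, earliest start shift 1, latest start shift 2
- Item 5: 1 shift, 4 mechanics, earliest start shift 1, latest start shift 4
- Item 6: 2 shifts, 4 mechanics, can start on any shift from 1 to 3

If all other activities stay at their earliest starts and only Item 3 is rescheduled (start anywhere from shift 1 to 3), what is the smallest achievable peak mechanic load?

16

Item 3@1: s1:21  s2:17  s3:6  s4:0 → peak 21
Item 3@2: s1:16  s2:17  s3:11  s4:0 → peak 17
Item 3@3: s1:16  s2:12  s3:11  s4:5 → peak 16
Best is Item 3@3, peak 16.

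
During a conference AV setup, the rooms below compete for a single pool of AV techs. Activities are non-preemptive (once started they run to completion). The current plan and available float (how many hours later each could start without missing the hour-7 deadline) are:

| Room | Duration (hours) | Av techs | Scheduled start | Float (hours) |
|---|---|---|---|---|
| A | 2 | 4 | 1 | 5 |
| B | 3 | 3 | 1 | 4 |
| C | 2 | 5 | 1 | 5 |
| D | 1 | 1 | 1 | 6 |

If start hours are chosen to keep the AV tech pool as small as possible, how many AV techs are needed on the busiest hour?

Early-start (A@1, B@1, C@1, D@1) gives peak 13: h1:13  h2:12  h3:3  h4:0  h5:0  h6:0  h7:0.
Shift B→3, C→6.
Schedule A@1, B@3, C@6, D@1: h1:5  h2:4  h3:3  h4:3  h5:3  h6:5  h7:5 — peak 5.

5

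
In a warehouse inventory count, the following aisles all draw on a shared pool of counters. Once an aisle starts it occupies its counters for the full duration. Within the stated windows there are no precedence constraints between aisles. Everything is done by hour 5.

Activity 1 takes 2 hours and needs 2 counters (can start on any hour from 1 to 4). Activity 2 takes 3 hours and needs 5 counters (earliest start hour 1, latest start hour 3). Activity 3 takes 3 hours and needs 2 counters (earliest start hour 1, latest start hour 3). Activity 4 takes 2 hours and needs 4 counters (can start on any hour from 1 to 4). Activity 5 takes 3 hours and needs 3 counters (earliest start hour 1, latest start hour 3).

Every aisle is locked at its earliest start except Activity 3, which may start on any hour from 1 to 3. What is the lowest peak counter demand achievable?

Activity 3@1: h1:16  h2:16  h3:10  h4:0  h5:0 → peak 16
Activity 3@2: h1:14  h2:16  h3:10  h4:2  h5:0 → peak 16
Activity 3@3: h1:14  h2:14  h3:10  h4:2  h5:2 → peak 14
Best is Activity 3@3, peak 14.

14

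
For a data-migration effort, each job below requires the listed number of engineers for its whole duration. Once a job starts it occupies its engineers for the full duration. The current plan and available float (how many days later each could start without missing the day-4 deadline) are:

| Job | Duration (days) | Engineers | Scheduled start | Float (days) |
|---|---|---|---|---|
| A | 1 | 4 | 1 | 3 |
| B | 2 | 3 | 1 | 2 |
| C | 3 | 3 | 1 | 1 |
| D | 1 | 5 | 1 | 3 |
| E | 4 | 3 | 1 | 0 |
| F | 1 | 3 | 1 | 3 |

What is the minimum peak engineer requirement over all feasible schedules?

Early-start (A@1, B@1, C@1, D@1, E@1, F@1) gives peak 21: d1:21  d2:9  d3:6  d4:3.
Shift C→2, D→3, F→4.
Schedule A@1, B@1, C@2, D@3, E@1, F@4: d1:10  d2:9  d3:11  d4:9 — peak 11.

11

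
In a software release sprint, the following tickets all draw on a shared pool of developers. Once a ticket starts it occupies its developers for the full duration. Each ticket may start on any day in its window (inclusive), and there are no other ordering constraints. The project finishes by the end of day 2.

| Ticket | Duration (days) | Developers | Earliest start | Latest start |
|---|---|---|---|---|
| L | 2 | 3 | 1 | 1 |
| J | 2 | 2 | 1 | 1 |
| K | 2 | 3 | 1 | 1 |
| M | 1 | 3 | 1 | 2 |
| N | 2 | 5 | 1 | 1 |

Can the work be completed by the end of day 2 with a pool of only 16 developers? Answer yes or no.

Schedule L@1, J@1, K@1, M@1, N@1: d1:16  d2:13 — peak 16 ≤ 16.

yes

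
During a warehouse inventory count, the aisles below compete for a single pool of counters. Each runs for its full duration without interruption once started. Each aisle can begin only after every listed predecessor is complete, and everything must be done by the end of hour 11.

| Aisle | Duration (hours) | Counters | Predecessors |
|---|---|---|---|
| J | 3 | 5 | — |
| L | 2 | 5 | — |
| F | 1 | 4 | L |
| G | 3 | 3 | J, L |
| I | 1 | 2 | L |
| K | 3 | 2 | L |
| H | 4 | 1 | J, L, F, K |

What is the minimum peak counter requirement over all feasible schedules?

Early-start (J@1, L@1, F@3, G@4, I@3, K@3, H@6) gives peak 13: h1:10  h2:10  h3:13  h4:5  h5:5  h6:4  h7:1  h8:1  h9:1  h10:0  h11:0.
Shift J→3, F→6, G→6, I→7, H→7.
Schedule J@3, L@1, F@6, G@6, I@7, K@3, H@7: h1:5  h2:5  h3:7  h4:7  h5:7  h6:7  h7:6  h8:4  h9:1  h10:1  h11:0 — peak 7.

7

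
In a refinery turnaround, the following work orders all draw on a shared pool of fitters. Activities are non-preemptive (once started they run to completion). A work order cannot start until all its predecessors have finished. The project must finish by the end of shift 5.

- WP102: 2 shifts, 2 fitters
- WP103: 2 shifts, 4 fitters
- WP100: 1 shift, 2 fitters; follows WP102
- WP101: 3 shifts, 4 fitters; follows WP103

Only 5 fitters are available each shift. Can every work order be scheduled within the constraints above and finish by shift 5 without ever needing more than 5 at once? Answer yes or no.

no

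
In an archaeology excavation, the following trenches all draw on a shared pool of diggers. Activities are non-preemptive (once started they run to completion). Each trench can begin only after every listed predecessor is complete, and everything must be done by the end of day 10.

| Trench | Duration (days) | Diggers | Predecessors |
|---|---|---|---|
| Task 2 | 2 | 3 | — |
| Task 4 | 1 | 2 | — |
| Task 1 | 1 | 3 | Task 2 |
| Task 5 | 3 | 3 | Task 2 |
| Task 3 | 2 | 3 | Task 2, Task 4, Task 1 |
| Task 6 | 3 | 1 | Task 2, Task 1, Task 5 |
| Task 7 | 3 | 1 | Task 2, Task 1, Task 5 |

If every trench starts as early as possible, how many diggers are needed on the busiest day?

6

Early-start schedule: Task 2@1, Task 4@1, Task 1@3, Task 5@3, Task 3@4, Task 6@6, Task 7@6.
Load per day: day 1: 5, day 2: 3, day 3: 6, day 4: 6, day 5: 6, day 6: 2, day 7: 2, day 8: 2, day 9: 0, day 10: 0.
Peak is 6.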